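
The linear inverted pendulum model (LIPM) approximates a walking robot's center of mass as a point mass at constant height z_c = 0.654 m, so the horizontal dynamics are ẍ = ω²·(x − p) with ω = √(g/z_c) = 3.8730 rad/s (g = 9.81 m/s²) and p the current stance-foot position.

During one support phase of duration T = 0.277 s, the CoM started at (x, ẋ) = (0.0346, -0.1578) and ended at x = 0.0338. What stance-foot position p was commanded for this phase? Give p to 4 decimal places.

p = -0.0472

ωT = 3.8730·0.277 = 1.072821; cosh(ωT) = 1.632829, sinh(ωT) = 1.290787
x(T) = p + (x₀−p)·cosh(ωT) + (ẋ₀/ω)·sinh(ωT) ⇒ p·(1 − cosh) = x(T) − x₀·cosh − (ẋ₀/ω)·sinh
numerator   = 0.0338 − (0.0346)·1.632829 − (-0.1578/3.8730)·1.290787 = 0.029895
denominator = 1 − 1.632829 = -0.632829
p = 0.029895 / -0.632829 = -0.0472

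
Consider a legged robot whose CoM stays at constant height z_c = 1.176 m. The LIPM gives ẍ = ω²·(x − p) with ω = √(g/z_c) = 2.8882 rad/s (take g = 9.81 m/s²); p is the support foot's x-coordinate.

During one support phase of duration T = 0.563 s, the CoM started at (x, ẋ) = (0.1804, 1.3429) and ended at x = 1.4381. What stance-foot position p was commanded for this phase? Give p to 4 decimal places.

ωT = 2.8882·0.563 = 1.626057; cosh(ωT) = 2.640246, sinh(ωT) = 2.443542
x(T) = p + (x₀−p)·cosh(ωT) + (ẋ₀/ω)·sinh(ωT) ⇒ p·(1 − cosh) = x(T) − x₀·cosh − (ẋ₀/ω)·sinh
numerator   = 1.4381 − (0.1804)·2.640246 − (1.3429/2.8882)·2.443542 = -0.174352
denominator = 1 − 2.640246 = -1.640246
p = -0.174352 / -1.640246 = 0.1063

p = 0.1063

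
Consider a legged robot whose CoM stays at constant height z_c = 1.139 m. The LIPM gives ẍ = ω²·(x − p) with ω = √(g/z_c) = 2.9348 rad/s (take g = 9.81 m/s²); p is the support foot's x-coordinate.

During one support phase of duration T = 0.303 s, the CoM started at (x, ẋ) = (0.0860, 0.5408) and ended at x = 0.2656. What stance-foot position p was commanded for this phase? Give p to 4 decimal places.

p = 0.1019

ωT = 2.9348·0.303 = 0.889244; cosh(ωT) = 1.422128, sinh(ωT) = 1.011162
x(T) = p + (x₀−p)·cosh(ωT) + (ẋ₀/ω)·sinh(ωT) ⇒ p·(1 − cosh) = x(T) − x₀·cosh − (ẋ₀/ω)·sinh
numerator   = 0.2656 − (0.0860)·1.422128 − (0.5408/2.9348)·1.011162 = -0.043031
denominator = 1 − 1.422128 = -0.422128
p = -0.043031 / -0.422128 = 0.1019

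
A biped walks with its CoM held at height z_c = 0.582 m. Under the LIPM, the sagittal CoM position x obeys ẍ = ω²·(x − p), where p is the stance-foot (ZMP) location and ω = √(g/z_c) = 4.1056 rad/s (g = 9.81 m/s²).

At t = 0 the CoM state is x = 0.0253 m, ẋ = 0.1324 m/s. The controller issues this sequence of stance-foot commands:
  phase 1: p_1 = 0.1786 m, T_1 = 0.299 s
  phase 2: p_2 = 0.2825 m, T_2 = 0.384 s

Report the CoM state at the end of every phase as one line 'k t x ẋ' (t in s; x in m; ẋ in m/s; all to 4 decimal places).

phase 1: p=0.1786, T=0.299, ωT=1.227574, cosh=1.852972, sinh=1.559969; start (x,ẋ)=(0.025300, 0.132400) → end (x,ẋ)=(-0.055154, -0.736493)
phase 2: p=0.2825, T=0.384, ωT=1.576550, cosh=2.522462, sinh=2.315775; start (x,ẋ)=(-0.055154, -0.736493) → end (x,ẋ)=(-0.984640, -5.068068)

1 0.2990 -0.0552 -0.7365
2 0.6830 -0.9846 -5.0681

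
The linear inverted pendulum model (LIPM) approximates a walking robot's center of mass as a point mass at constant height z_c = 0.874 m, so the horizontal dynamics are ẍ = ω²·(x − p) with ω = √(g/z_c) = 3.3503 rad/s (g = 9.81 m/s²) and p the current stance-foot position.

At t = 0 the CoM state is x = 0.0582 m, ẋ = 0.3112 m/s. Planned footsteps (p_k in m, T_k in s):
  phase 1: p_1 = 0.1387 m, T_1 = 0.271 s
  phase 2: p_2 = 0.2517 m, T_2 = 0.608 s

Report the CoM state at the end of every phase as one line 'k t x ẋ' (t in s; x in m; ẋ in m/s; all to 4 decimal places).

1 0.2710 0.1191 0.1686
2 0.8790 -0.0757 -1.0170

phase 1: p=0.1387, T=0.271, ωT=0.907931, cosh=1.441273, sinh=1.037915; start (x,ẋ)=(0.058200, 0.311200) → end (x,ẋ)=(0.119087, 0.168599)
phase 2: p=0.2517, T=0.608, ωT=2.036982, cosh=3.898929, sinh=3.768508; start (x,ẋ)=(0.119087, 0.168599) → end (x,ẋ)=(-0.075705, -1.016971)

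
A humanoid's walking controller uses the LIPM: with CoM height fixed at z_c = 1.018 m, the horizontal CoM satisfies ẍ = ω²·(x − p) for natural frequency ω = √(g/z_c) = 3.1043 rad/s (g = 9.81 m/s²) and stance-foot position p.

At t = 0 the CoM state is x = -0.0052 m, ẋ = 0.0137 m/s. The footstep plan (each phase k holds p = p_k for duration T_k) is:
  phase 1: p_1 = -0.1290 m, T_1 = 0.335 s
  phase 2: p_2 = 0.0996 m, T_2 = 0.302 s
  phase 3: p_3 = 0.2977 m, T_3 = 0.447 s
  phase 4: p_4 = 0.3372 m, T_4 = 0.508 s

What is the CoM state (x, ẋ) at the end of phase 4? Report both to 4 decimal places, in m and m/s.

phase 1: p=-0.1290, T=0.335, ωT=1.039940, cosh=1.591262, sinh=1.237786; start (x,ẋ)=(-0.005200, 0.013700) → end (x,ẋ)=(0.073461, 0.497497)
phase 2: p=0.0996, T=0.302, ωT=0.937499, cosh=1.472596, sinh=1.080990; start (x,ẋ)=(0.073461, 0.497497) → end (x,ẋ)=(0.234348, 0.644897)
phase 3: p=0.2977, T=0.447, ωT=1.387622, cosh=2.127491, sinh=1.877823; start (x,ẋ)=(0.234348, 0.644897) → end (x,ẋ)=(0.553023, 1.002711)
phase 4: p=0.3372, T=0.508, ωT=1.576984, cosh=2.523467, sinh=2.316870; start (x,ẋ)=(0.553023, 1.002711) → end (x,ẋ)=(1.630188, 4.082564)

x = 1.6302, ẋ = 4.0826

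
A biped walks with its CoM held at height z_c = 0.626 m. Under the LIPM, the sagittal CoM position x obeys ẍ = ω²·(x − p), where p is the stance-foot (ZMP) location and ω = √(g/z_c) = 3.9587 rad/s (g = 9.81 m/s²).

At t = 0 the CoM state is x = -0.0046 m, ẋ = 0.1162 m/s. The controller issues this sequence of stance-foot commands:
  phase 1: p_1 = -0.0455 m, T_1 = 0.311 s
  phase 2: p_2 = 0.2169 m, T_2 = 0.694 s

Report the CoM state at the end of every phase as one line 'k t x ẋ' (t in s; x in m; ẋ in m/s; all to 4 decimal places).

1 0.3110 0.0765 0.4696
2 1.0050 0.0388 -0.6394

phase 1: p=-0.0455, T=0.311, ωT=1.231156, cosh=1.858570, sinh=1.566615; start (x,ẋ)=(-0.004600, 0.116200) → end (x,ẋ)=(0.076500, 0.469618)
phase 2: p=0.2169, T=0.694, ωT=2.747338, cosh=7.832571, sinh=7.768473; start (x,ẋ)=(0.076500, 0.469618) → end (x,ẋ)=(0.038780, -0.639398)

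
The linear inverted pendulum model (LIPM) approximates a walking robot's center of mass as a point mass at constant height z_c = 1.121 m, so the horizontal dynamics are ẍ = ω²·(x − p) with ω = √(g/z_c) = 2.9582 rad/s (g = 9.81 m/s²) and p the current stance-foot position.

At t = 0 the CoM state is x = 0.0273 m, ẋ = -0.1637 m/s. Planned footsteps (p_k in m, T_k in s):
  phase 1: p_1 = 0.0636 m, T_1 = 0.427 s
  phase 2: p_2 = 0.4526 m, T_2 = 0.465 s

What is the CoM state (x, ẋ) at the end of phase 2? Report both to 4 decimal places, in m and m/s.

phase 1: p=0.0636, T=0.427, ωT=1.263151, cosh=1.909655, sinh=1.626894; start (x,ẋ)=(0.027300, -0.163700) → end (x,ẋ)=(-0.095749, -0.487311)
phase 2: p=0.4526, T=0.465, ωT=1.375563, cosh=2.105001, sinh=1.852303; start (x,ẋ)=(-0.095749, -0.487311) → end (x,ẋ)=(-1.006809, -4.030459)

x = -1.0068, ẋ = -4.0305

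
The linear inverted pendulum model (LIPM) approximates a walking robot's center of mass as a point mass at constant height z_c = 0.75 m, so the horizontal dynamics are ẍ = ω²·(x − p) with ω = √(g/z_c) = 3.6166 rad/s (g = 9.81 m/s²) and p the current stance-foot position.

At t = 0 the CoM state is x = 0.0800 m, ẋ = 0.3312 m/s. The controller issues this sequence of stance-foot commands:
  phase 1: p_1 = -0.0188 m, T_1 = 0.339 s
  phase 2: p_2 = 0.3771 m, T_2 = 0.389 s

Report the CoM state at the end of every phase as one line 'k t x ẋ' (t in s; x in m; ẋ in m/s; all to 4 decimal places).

phase 1: p=-0.0188, T=0.339, ωT=1.226027, cosh=1.850561, sinh=1.557105; start (x,ẋ)=(0.080000, 0.331200) → end (x,ẋ)=(0.306631, 1.169290)
phase 2: p=0.3771, T=0.389, ωT=1.406857, cosh=2.164008, sinh=1.919096; start (x,ẋ)=(0.306631, 1.169290) → end (x,ẋ)=(0.845073, 2.041260)

1 0.3390 0.3066 1.1693
2 0.7280 0.8451 2.0413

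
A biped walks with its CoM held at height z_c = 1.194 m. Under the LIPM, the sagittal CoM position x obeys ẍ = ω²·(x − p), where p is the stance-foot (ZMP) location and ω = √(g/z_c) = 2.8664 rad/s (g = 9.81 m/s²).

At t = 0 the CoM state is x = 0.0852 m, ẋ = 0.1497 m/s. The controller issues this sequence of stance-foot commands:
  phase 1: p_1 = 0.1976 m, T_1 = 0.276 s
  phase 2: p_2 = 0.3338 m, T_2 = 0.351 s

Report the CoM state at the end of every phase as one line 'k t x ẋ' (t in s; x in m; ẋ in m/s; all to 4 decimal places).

phase 1: p=0.1976, T=0.276, ωT=0.791126, cosh=1.329607, sinh=0.876273; start (x,ẋ)=(0.085200, 0.149700) → end (x,ẋ)=(0.093916, -0.083278)
phase 2: p=0.3338, T=0.351, ωT=1.006106, cosh=1.550286, sinh=1.184646; start (x,ẋ)=(0.093916, -0.083278) → end (x,ẋ)=(-0.072506, -0.943671)

1 0.2760 0.0939 -0.0833
2 0.6270 -0.0725 -0.9437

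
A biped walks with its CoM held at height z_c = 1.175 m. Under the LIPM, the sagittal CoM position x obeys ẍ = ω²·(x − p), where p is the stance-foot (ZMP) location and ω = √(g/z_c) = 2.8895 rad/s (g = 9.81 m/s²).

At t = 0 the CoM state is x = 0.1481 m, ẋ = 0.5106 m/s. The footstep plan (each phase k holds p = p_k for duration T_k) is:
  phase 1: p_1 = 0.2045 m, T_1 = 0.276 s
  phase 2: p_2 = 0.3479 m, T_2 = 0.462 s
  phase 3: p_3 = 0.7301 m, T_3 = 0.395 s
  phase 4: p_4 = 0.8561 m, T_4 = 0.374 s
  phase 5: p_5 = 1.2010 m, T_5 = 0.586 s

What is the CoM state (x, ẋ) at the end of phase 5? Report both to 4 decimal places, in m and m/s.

x = 1.4154, ẋ = 0.8514

phase 1: p=0.2045, T=0.276, ωT=0.797502, cosh=1.335221, sinh=0.884768; start (x,ẋ)=(0.148100, 0.510600) → end (x,ẋ)=(0.285540, 0.537575)
phase 2: p=0.3479, T=0.462, ωT=1.334949, cosh=2.031487, sinh=1.768315; start (x,ẋ)=(0.285540, 0.537575) → end (x,ẋ)=(0.550201, 0.773444)
phase 3: p=0.7301, T=0.395, ωT=1.141352, cosh=1.725193, sinh=1.405807; start (x,ẋ)=(0.550201, 0.773444) → end (x,ẋ)=(0.796037, 0.603577)
phase 4: p=0.8561, T=0.374, ωT=1.080673, cosh=1.643015, sinh=1.303647; start (x,ẋ)=(0.796037, 0.603577) → end (x,ẋ)=(1.029730, 0.765437)
phase 5: p=1.2010, T=0.586, ωT=1.693247, cosh=2.810514, sinh=2.626592; start (x,ẋ)=(1.029730, 0.765437) → end (x,ẋ)=(1.415436, 0.851414)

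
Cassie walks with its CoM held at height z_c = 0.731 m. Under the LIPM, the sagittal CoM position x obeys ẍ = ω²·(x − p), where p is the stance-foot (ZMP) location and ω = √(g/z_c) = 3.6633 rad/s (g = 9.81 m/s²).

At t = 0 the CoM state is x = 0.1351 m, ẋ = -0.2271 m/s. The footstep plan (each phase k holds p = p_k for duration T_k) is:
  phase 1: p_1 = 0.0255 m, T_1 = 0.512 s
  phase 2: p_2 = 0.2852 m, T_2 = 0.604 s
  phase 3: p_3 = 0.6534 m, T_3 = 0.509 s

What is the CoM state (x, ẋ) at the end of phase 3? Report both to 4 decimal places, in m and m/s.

x = 0.9366, ẋ = 1.2611

phase 1: p=0.0255, T=0.512, ωT=1.875610, cosh=3.339028, sinh=3.185767; start (x,ẋ)=(0.135100, -0.227100) → end (x,ẋ)=(0.193961, 0.520785)
phase 2: p=0.2852, T=0.604, ωT=2.212633, cosh=4.624582, sinh=4.515170; start (x,ẋ)=(0.193961, 0.520785) → end (x,ẋ)=(0.505148, 0.899286)
phase 3: p=0.6534, T=0.509, ωT=1.864620, cosh=3.304218, sinh=3.149263; start (x,ẋ)=(0.505148, 0.899286) → end (x,ẋ)=(0.936641, 1.261101)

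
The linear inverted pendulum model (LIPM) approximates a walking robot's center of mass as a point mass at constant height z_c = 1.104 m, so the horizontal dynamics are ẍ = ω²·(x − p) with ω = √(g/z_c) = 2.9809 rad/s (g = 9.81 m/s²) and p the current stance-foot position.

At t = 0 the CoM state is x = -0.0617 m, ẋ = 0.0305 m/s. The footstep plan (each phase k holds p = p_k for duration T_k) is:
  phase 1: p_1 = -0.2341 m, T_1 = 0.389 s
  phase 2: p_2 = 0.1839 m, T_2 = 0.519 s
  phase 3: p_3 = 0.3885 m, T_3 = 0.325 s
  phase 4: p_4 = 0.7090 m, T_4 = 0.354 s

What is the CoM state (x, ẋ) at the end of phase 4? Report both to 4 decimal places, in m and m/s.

phase 1: p=-0.2341, T=0.389, ωT=1.159570, cosh=1.751092, sinh=1.437471; start (x,ẋ)=(-0.061700, 0.030500) → end (x,ẋ)=(0.082496, 0.792135)
phase 2: p=0.1839, T=0.519, ωT=1.547087, cosh=2.455317, sinh=2.242449; start (x,ẋ)=(0.082496, 0.792135) → end (x,ẋ)=(0.530823, 1.267106)
phase 3: p=0.3885, T=0.325, ωT=0.968793, cosh=1.507151, sinh=1.127610; start (x,ẋ)=(0.530823, 1.267106) → end (x,ẋ)=(1.082320, 2.388108)
phase 4: p=0.7090, T=0.354, ωT=1.055239, cosh=1.610385, sinh=1.262276; start (x,ẋ)=(1.082320, 2.388108) → end (x,ẋ)=(2.321444, 5.250471)

x = 2.3214, ẋ = 5.2505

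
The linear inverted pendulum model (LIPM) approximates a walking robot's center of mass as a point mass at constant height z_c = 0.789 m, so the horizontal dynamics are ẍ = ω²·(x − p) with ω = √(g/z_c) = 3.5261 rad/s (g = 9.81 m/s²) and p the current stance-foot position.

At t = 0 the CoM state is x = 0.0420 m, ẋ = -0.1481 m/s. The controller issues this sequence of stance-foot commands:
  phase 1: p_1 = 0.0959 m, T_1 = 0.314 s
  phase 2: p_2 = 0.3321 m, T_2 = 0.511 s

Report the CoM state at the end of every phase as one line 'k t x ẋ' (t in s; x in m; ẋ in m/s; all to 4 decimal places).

phase 1: p=0.0959, T=0.314, ωT=1.107195, cosh=1.678172, sinh=1.347688; start (x,ẋ)=(0.042000, -0.148100) → end (x,ẋ)=(-0.051158, -0.504675)
phase 2: p=0.3321, T=0.511, ωT=1.801837, cosh=3.112883, sinh=2.947888; start (x,ẋ)=(-0.051158, -0.504675) → end (x,ẋ)=(-1.282855, -5.554785)

1 0.3140 -0.0512 -0.5047
2 0.8250 -1.2829 -5.5548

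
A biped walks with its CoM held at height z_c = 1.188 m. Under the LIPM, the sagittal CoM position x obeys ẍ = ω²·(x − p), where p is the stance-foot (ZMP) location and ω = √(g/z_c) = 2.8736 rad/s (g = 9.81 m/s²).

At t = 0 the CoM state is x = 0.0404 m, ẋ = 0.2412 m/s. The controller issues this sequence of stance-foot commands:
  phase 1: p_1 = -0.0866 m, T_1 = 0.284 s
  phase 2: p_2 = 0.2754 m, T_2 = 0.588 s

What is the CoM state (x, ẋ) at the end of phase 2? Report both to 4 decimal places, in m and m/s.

phase 1: p=-0.0866, T=0.284, ωT=0.816102, cosh=1.351910, sinh=0.909758; start (x,ẋ)=(0.040400, 0.241200) → end (x,ẋ)=(0.161454, 0.658094)
phase 2: p=0.2754, T=0.588, ωT=1.689677, cosh=2.801154, sinh=2.616575; start (x,ẋ)=(0.161454, 0.658094) → end (x,ẋ)=(0.555453, 0.986668)

x = 0.5555, ẋ = 0.9867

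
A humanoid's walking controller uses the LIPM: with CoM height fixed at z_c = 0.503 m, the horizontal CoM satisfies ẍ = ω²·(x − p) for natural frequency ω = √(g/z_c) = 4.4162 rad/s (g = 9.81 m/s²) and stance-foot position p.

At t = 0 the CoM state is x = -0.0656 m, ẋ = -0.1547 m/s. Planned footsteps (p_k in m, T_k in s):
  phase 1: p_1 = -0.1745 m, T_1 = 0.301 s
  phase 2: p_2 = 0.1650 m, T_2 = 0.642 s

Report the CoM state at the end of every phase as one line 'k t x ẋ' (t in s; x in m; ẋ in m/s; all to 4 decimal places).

phase 1: p=-0.1745, T=0.301, ωT=1.329276, cosh=2.021488, sinh=1.756819; start (x,ẋ)=(-0.065600, -0.154700) → end (x,ẋ)=(-0.015902, 0.532173)
phase 2: p=0.1650, T=0.642, ωT=2.835200, cosh=8.546260, sinh=8.487553; start (x,ẋ)=(-0.015902, 0.532173) → end (x,ẋ)=(-0.358242, -2.232597)

1 0.3010 -0.0159 0.5322
2 0.9430 -0.3582 -2.2326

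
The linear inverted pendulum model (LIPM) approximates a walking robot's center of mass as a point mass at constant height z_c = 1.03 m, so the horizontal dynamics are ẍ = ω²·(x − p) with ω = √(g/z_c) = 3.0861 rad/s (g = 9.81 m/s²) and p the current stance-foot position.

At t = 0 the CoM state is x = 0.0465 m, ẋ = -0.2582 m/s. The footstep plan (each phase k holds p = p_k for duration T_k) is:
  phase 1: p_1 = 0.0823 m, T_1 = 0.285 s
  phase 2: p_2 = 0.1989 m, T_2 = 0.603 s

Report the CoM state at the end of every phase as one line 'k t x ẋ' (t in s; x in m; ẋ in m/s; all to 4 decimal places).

1 0.2850 -0.0517 -0.4749
2 0.8880 -1.1090 -3.9898

phase 1: p=0.0823, T=0.285, ωT=0.879538, cosh=1.412381, sinh=0.997406; start (x,ẋ)=(0.046500, -0.258200) → end (x,ẋ)=(-0.051712, -0.474873)
phase 2: p=0.1989, T=0.603, ωT=1.860918, cosh=3.292584, sinh=3.137054; start (x,ẋ)=(-0.051712, -0.474873) → end (x,ẋ)=(-1.108973, -3.989796)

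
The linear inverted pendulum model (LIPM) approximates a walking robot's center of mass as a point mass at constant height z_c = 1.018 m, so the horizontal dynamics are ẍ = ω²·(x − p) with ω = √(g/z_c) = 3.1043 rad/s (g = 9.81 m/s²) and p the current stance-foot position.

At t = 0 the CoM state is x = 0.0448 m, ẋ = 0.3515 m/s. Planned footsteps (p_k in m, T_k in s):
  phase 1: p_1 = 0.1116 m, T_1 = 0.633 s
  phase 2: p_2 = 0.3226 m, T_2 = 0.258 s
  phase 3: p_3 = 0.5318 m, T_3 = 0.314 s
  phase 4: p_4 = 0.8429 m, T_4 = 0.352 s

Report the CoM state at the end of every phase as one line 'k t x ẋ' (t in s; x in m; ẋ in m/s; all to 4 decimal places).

1 0.6330 0.2646 0.5534
2 0.8910 0.4035 0.5805
3 1.2050 0.5502 0.4262
4 1.5570 0.5390 -0.4957

phase 1: p=0.1116, T=0.633, ωT=1.965022, cosh=3.637611, sinh=3.497458; start (x,ẋ)=(0.044800, 0.351500) → end (x,ẋ)=(0.264625, 0.553362)
phase 2: p=0.3226, T=0.258, ωT=0.800909, cosh=1.338243, sinh=0.889323; start (x,ẋ)=(0.264625, 0.553362) → end (x,ẋ)=(0.403543, 0.580480)
phase 3: p=0.5318, T=0.314, ωT=0.974750, cosh=1.513896, sinh=1.136609; start (x,ẋ)=(0.403543, 0.580480) → end (x,ẋ)=(0.550169, 0.426246)
phase 4: p=0.8429, T=0.352, ωT=1.092714, cosh=1.658831, sinh=1.323525; start (x,ẋ)=(0.550169, 0.426246) → end (x,ẋ)=(0.539040, -0.495650)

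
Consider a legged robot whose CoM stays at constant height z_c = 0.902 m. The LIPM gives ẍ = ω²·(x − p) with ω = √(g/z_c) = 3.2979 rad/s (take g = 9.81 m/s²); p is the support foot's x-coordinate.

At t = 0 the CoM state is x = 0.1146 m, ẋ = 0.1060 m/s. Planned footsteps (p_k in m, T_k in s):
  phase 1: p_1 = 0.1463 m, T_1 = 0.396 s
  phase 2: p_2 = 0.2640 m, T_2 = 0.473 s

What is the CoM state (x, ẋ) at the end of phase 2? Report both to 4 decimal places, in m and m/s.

phase 1: p=0.1463, T=0.396, ωT=1.305968, cosh=1.981086, sinh=1.710176; start (x,ẋ)=(0.114600, 0.106000) → end (x,ẋ)=(0.138467, 0.031207)
phase 2: p=0.2640, T=0.473, ωT=1.559907, cosh=2.484266, sinh=2.274111; start (x,ẋ)=(0.138467, 0.031207) → end (x,ẋ)=(-0.026337, -0.863940)

x = -0.0263, ẋ = -0.8639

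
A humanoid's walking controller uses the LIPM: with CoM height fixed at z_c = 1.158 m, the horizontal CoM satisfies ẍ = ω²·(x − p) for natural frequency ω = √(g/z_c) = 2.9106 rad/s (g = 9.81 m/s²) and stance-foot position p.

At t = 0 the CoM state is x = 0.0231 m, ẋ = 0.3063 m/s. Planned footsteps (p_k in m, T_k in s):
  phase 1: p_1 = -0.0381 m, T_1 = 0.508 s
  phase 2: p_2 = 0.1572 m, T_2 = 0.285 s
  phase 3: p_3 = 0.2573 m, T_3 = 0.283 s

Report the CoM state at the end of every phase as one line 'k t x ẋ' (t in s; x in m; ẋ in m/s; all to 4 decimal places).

phase 1: p=-0.0381, T=0.508, ωT=1.478585, cosh=2.307347, sinh=2.079387; start (x,ẋ)=(0.023100, 0.306300) → end (x,ẋ)=(0.321936, 1.077139)
phase 2: p=0.1572, T=0.285, ωT=0.829521, cosh=1.364239, sinh=0.927981; start (x,ẋ)=(0.321936, 1.077139) → end (x,ẋ)=(0.725361, 1.914424)
phase 3: p=0.2573, T=0.283, ωT=0.823700, cosh=1.358860, sinh=0.920055; start (x,ẋ)=(0.725361, 1.914424) → end (x,ẋ)=(1.498489, 3.854863)

1 0.5080 0.3219 1.0771
2 0.7930 0.7254 1.9144
3 1.0760 1.4985 3.8549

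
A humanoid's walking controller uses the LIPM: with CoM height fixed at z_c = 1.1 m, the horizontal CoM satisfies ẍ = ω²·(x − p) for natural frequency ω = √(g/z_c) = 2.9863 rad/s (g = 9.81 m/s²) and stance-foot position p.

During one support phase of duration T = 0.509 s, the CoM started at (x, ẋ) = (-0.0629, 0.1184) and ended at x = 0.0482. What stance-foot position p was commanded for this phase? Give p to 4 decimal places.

ωT = 2.9863·0.509 = 1.520027; cosh(ωT) = 2.395527, sinh(ωT) = 2.176821
x(T) = p + (x₀−p)·cosh(ωT) + (ẋ₀/ω)·sinh(ωT) ⇒ p·(1 − cosh) = x(T) − x₀·cosh − (ẋ₀/ω)·sinh
numerator   = 0.0482 − (-0.0629)·2.395527 − (0.1184/2.9863)·2.176821 = 0.112573
denominator = 1 − 2.395527 = -1.395527
p = 0.112573 / -1.395527 = -0.0807

p = -0.0807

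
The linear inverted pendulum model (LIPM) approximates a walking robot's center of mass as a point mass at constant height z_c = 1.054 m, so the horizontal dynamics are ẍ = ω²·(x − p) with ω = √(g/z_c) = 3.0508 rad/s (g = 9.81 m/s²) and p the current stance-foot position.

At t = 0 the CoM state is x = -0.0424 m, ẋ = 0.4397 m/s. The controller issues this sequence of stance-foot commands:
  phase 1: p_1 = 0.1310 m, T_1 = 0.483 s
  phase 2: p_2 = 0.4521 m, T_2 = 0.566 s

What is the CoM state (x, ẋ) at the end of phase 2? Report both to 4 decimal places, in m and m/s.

phase 1: p=0.1310, T=0.483, ωT=1.473536, cosh=2.296878, sinh=2.067765; start (x,ẋ)=(-0.042400, 0.439700) → end (x,ẋ)=(0.030740, -0.083928)
phase 2: p=0.4521, T=0.566, ωT=1.726753, cosh=2.900114, sinh=2.722253; start (x,ẋ)=(0.030740, -0.083928) → end (x,ẋ)=(-0.844781, -3.742815)

x = -0.8448, ẋ = -3.7428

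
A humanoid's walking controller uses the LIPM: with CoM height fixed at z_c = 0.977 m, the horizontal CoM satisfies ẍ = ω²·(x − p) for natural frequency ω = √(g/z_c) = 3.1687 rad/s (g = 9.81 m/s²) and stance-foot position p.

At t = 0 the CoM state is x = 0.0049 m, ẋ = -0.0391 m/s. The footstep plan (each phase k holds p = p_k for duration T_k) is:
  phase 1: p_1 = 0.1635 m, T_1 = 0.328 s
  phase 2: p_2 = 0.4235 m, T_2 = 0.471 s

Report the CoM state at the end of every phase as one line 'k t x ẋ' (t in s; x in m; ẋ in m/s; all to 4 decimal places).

1 0.3280 -0.1040 -0.6838
2 0.7990 -1.2647 -5.1272

phase 1: p=0.1635, T=0.328, ωT=1.039334, cosh=1.590511, sinh=1.236821; start (x,ẋ)=(0.004900, -0.039100) → end (x,ẋ)=(-0.104017, -0.683761)
phase 2: p=0.4235, T=0.471, ωT=1.492458, cosh=2.336417, sinh=2.111597; start (x,ẋ)=(-0.104017, -0.683761) → end (x,ẋ)=(-1.264652, -5.127174)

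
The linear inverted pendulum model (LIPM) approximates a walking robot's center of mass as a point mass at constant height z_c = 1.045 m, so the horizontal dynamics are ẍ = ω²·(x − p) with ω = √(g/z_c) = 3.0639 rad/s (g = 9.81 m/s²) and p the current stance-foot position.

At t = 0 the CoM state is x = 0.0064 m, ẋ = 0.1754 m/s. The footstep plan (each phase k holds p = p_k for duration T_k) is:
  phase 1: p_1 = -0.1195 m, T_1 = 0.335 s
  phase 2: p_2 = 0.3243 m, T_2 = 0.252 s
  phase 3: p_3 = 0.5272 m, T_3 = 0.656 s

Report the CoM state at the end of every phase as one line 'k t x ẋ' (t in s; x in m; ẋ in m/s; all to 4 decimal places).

1 0.3350 0.1484 0.7454
2 0.5870 0.3004 0.5201
3 1.2430 0.2876 -0.5713

phase 1: p=-0.1195, T=0.335, ωT=1.026406, cosh=1.574655, sinh=1.216363; start (x,ẋ)=(0.006400, 0.175400) → end (x,ẋ)=(0.148383, 0.745401)
phase 2: p=0.3243, T=0.252, ωT=0.772103, cosh=1.313177, sinh=0.851136; start (x,ẋ)=(0.148383, 0.745401) → end (x,ẋ)=(0.300358, 0.520086)
phase 3: p=0.5272, T=0.656, ωT=2.009918, cosh=3.798354, sinh=3.664354; start (x,ẋ)=(0.300358, 0.520086) → end (x,ẋ)=(0.287584, -0.571335)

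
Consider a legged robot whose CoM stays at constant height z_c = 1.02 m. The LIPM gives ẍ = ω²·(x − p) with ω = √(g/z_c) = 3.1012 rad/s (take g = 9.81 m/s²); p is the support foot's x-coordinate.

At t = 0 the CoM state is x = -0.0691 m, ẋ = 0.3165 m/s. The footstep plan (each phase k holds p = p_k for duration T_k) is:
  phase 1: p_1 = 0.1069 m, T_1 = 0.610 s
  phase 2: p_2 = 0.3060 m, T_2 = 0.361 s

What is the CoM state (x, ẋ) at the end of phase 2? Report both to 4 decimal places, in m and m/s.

phase 1: p=0.1069, T=0.610, ωT=1.891732, cosh=3.390827, sinh=3.240016; start (x,ẋ)=(-0.069100, 0.316500) → end (x,ẋ)=(-0.159218, -0.695241)
phase 2: p=0.3060, T=0.361, ωT=1.119533, cosh=1.694928, sinh=1.368496; start (x,ẋ)=(-0.159218, -0.695241) → end (x,ẋ)=(-0.789307, -3.152760)

x = -0.7893, ẋ = -3.1528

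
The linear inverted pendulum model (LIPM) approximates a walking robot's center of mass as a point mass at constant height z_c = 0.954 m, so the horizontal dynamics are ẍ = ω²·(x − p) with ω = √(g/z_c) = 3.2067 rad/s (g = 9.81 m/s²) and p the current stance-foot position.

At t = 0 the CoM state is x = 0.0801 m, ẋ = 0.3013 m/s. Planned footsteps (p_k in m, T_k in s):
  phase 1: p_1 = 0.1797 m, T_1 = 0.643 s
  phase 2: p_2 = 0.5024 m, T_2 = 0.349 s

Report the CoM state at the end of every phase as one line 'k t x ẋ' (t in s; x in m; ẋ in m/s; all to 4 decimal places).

1 0.6430 0.1452 -0.0316
2 0.9920 -0.1163 -1.6202

phase 1: p=0.1797, T=0.643, ωT=2.061908, cosh=3.994083, sinh=3.866872; start (x,ẋ)=(0.080100, 0.301300) → end (x,ẋ)=(0.145219, -0.031613)
phase 2: p=0.5024, T=0.349, ωT=1.119138, cosh=1.694388, sinh=1.367827; start (x,ẋ)=(0.145219, -0.031613) → end (x,ẋ)=(-0.116288, -1.620236)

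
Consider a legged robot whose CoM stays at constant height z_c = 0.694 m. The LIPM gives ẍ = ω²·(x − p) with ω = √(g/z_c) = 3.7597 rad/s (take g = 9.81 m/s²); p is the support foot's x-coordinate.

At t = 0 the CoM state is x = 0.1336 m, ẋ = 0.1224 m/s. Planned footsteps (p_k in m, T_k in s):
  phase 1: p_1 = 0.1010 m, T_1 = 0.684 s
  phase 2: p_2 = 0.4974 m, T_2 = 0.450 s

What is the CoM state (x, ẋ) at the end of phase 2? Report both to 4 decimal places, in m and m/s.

phase 1: p=0.1010, T=0.684, ωT=2.571635, cosh=6.581806, sinh=6.505396; start (x,ẋ)=(0.133600, 0.122400) → end (x,ẋ)=(0.527355, 1.602955)
phase 2: p=0.4974, T=0.450, ωT=1.691865, cosh=2.806887, sinh=2.622711; start (x,ẋ)=(0.527355, 1.602955) → end (x,ẋ)=(1.699678, 4.794689)

x = 1.6997, ẋ = 4.7947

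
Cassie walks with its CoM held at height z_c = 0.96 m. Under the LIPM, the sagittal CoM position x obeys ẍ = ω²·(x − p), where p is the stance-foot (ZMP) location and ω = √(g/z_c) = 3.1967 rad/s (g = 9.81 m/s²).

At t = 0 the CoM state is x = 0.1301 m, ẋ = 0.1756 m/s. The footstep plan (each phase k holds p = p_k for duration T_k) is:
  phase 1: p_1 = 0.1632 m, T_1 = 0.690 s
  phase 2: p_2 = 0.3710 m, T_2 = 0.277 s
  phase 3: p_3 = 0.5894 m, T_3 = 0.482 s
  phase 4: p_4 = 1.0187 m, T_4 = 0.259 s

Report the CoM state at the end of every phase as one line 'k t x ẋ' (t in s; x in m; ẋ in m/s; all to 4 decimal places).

phase 1: p=0.1632, T=0.690, ωT=2.205723, cosh=4.593491, sinh=4.483320; start (x,ẋ)=(0.130100, 0.175600) → end (x,ẋ)=(0.257432, 0.332233)
phase 2: p=0.3710, T=0.277, ωT=0.885486, cosh=1.418338, sinh=1.005824; start (x,ẋ)=(0.257432, 0.332233) → end (x,ẋ)=(0.314457, 0.106061)
phase 3: p=0.5894, T=0.482, ωT=1.540809, cosh=2.441287, sinh=2.227080; start (x,ẋ)=(0.314457, 0.106061) → end (x,ẋ)=(-0.007924, -1.698478)
phase 4: p=1.0187, T=0.259, ωT=0.827945, cosh=1.362779, sinh=0.925833; start (x,ẋ)=(-0.007924, -1.698478) → end (x,ẋ)=(-0.872277, -5.353055)

1 0.6900 0.2574 0.3322
2 0.9670 0.3145 0.1061
3 1.4490 -0.0079 -1.6985
4 1.7080 -0.8723 -5.3531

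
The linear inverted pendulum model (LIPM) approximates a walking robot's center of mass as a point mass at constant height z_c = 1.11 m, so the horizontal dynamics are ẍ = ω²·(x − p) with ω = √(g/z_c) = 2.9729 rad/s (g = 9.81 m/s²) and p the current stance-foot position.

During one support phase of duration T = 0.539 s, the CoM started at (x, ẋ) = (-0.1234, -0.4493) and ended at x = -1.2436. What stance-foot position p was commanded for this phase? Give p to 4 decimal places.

ωT = 2.9729·0.539 = 1.602393; cosh(ωT) = 2.583157, sinh(ωT) = 2.381743
x(T) = p + (x₀−p)·cosh(ωT) + (ẋ₀/ω)·sinh(ωT) ⇒ p·(1 − cosh) = x(T) − x₀·cosh − (ẋ₀/ω)·sinh
numerator   = -1.2436 − (-0.1234)·2.583157 − (-0.4493/2.9729)·2.381743 = -0.564881
denominator = 1 − 2.583157 = -1.583157
p = -0.564881 / -1.583157 = 0.3568

p = 0.3568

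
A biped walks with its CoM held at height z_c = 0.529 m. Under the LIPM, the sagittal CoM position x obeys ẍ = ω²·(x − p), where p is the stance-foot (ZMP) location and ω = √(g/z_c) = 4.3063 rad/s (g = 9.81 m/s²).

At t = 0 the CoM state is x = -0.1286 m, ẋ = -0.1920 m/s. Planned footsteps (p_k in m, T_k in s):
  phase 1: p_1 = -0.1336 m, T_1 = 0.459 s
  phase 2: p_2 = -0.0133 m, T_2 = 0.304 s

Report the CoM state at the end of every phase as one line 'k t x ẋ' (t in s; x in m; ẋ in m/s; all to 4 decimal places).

phase 1: p=-0.1336, T=0.459, ωT=1.976592, cosh=3.678320, sinh=3.539779; start (x,ẋ)=(-0.128600, -0.192000) → end (x,ẋ)=(-0.273032, -0.630021)
phase 2: p=-0.0133, T=0.304, ωT=1.309115, cosh=1.986477, sinh=1.716419; start (x,ẋ)=(-0.273032, -0.630021) → end (x,ẋ)=(-0.780368, -3.171312)

1 0.4590 -0.2730 -0.6300
2 0.7630 -0.7804 -3.1713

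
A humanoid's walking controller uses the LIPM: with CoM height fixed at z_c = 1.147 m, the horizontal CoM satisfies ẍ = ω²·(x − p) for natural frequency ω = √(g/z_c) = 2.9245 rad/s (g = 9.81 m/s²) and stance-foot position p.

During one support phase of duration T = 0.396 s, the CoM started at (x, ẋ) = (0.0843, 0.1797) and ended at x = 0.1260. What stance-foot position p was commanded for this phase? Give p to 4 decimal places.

ωT = 2.9245·0.396 = 1.158102; cosh(ωT) = 1.748983, sinh(ωT) = 1.434901
x(T) = p + (x₀−p)·cosh(ωT) + (ẋ₀/ω)·sinh(ωT) ⇒ p·(1 − cosh) = x(T) − x₀·cosh − (ẋ₀/ω)·sinh
numerator   = 0.1260 − (0.0843)·1.748983 − (0.1797/2.9245)·1.434901 = -0.109609
denominator = 1 − 1.748983 = -0.748983
p = -0.109609 / -0.748983 = 0.1463

p = 0.1463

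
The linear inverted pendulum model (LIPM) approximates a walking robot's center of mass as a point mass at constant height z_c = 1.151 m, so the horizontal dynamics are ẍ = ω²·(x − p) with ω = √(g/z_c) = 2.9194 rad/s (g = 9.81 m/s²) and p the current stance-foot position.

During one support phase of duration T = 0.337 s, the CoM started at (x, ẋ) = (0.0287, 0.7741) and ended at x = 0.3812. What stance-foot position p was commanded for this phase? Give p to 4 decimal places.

ωT = 2.9194·0.337 = 0.983838; cosh(ωT) = 1.524288, sinh(ωT) = 1.150414
x(T) = p + (x₀−p)·cosh(ωT) + (ẋ₀/ω)·sinh(ωT) ⇒ p·(1 − cosh) = x(T) − x₀·cosh − (ẋ₀/ω)·sinh
numerator   = 0.3812 − (0.0287)·1.524288 − (0.7741/2.9194)·1.150414 = 0.032412
denominator = 1 − 1.524288 = -0.524288
p = 0.032412 / -0.524288 = -0.0618

p = -0.0618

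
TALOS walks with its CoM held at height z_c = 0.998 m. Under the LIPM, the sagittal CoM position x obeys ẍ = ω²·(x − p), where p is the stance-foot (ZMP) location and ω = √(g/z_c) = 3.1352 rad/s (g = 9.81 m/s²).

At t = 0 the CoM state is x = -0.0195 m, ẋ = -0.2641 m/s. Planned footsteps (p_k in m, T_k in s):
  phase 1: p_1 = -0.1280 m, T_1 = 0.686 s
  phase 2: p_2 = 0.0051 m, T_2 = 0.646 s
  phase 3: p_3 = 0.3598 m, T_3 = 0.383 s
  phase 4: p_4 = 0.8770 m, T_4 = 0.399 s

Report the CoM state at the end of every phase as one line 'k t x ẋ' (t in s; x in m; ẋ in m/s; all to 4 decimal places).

1 0.6860 -0.0126 0.2916
2 1.3320 0.2833 0.9181
3 1.7150 0.6637 1.3011
4 2.1140 1.1394 1.3864

phase 1: p=-0.1280, T=0.686, ωT=2.150747, cosh=4.353836, sinh=4.237439; start (x,ẋ)=(-0.019500, -0.264100) → end (x,ẋ)=(-0.012558, 0.291598)
phase 2: p=0.0051, T=0.646, ωT=2.025339, cosh=3.855315, sinh=3.723366; start (x,ẋ)=(-0.012558, 0.291598) → end (x,ẋ)=(0.283324, 0.918070)
phase 3: p=0.3598, T=0.383, ωT=1.200782, cosh=1.811836, sinh=1.510877; start (x,ẋ)=(0.283324, 0.918070) → end (x,ẋ)=(0.663664, 1.301136)
phase 4: p=0.8770, T=0.399, ωT=1.250945, cosh=1.889938, sinh=1.603704; start (x,ẋ)=(0.663664, 1.301136) → end (x,ẋ)=(1.139360, 1.386428)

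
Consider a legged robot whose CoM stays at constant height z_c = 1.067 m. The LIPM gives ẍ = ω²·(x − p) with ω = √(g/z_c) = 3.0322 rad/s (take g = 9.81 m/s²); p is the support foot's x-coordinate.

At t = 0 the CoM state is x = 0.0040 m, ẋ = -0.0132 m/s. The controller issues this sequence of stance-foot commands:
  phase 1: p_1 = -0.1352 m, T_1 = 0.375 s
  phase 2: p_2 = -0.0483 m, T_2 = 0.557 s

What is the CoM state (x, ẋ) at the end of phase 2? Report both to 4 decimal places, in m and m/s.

x = 0.8507, ẋ = 2.7487

phase 1: p=-0.1352, T=0.375, ωT=1.137075, cosh=1.719196, sinh=1.398440; start (x,ẋ)=(0.004000, -0.013200) → end (x,ẋ)=(0.098024, 0.567563)
phase 2: p=-0.0483, T=0.557, ωT=1.688935, cosh=2.799215, sinh=2.614499; start (x,ẋ)=(0.098024, 0.567563) → end (x,ẋ)=(0.850672, 2.748744)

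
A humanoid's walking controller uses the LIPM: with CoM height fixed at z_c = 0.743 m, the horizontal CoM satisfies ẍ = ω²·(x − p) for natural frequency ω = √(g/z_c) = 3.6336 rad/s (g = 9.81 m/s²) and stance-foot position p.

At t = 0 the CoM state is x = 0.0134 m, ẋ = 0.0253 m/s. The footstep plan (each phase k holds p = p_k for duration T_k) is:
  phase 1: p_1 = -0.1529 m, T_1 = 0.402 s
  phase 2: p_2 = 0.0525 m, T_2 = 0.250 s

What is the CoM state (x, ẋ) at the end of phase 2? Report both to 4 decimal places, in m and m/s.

phase 1: p=-0.1529, T=0.402, ωT=1.460707, cosh=2.270539, sinh=2.038467; start (x,ẋ)=(0.013400, 0.025300) → end (x,ẋ)=(0.238884, 1.289224)
phase 2: p=0.0525, T=0.250, ωT=0.908400, cosh=1.441760, sinh=1.038591; start (x,ẋ)=(0.238884, 1.289224) → end (x,ẋ)=(0.689720, 2.562132)

x = 0.6897, ẋ = 2.5621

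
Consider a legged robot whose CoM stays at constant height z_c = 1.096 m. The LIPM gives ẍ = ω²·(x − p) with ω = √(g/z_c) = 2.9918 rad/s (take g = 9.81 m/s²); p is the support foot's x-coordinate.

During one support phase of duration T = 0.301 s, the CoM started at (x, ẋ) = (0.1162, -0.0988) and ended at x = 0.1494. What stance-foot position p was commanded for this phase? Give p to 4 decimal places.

p = -0.0386

ωT = 2.9918·0.301 = 0.900532; cosh(ωT) = 1.433632, sinh(ωT) = 1.027279
x(T) = p + (x₀−p)·cosh(ωT) + (ẋ₀/ω)·sinh(ωT) ⇒ p·(1 − cosh) = x(T) − x₀·cosh − (ẋ₀/ω)·sinh
numerator   = 0.1494 − (0.1162)·1.433632 − (-0.0988/2.9918)·1.027279 = 0.016736
denominator = 1 − 1.433632 = -0.433632
p = 0.016736 / -0.433632 = -0.0386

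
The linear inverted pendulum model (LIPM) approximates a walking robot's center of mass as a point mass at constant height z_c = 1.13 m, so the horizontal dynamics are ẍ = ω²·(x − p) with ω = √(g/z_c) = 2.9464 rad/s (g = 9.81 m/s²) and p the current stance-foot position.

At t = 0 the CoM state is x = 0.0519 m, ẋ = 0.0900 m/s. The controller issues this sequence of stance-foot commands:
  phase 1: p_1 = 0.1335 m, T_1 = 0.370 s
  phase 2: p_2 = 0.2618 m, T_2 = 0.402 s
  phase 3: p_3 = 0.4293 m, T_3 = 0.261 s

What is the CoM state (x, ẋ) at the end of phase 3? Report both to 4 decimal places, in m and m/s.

x = -0.7900, ẋ = -3.2946

phase 1: p=0.1335, T=0.370, ωT=1.090168, cosh=1.655467, sinh=1.319307; start (x,ẋ)=(0.051900, 0.090000) → end (x,ẋ)=(0.038713, -0.168204)
phase 2: p=0.2618, T=0.402, ωT=1.184453, cosh=1.787406, sinh=1.481492; start (x,ẋ)=(0.038713, -0.168204) → end (x,ẋ)=(-0.221522, -1.274438)
phase 3: p=0.4293, T=0.261, ωT=0.769010, cosh=1.310551, sinh=0.847079; start (x,ẋ)=(-0.221522, -1.274438) → end (x,ẋ)=(-0.790032, -3.294560)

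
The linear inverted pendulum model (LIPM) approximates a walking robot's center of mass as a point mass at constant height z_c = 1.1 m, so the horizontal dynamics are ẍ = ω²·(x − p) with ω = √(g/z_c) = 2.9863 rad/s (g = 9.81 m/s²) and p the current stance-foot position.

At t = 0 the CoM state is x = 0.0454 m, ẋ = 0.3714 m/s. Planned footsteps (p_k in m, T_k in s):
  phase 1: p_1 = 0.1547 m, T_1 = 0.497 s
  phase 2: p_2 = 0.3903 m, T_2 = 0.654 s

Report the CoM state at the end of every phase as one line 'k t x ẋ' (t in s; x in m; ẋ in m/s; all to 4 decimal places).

phase 1: p=0.1547, T=0.497, ωT=1.484191, cosh=2.319041, sinh=2.092355; start (x,ẋ)=(0.045400, 0.371400) → end (x,ẋ)=(0.161451, 0.178342)
phase 2: p=0.3903, T=0.654, ωT=1.953040, cosh=3.595965, sinh=3.454123; start (x,ẋ)=(0.161451, 0.178342) → end (x,ẋ)=(-0.226354, -1.719281)

1 0.4970 0.1615 0.1783
2 1.1510 -0.2264 -1.7193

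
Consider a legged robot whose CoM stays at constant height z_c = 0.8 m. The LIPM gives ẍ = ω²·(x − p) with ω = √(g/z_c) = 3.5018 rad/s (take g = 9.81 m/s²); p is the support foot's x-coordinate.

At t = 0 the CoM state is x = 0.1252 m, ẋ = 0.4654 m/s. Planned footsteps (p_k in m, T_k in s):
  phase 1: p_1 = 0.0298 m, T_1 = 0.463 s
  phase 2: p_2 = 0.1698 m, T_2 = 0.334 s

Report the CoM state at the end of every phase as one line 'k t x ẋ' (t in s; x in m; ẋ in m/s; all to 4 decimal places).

phase 1: p=0.0298, T=0.463, ωT=1.621333, cosh=2.628734, sinh=2.431099; start (x,ẋ)=(0.125200, 0.465400) → end (x,ẋ)=(0.603682, 2.035574)
phase 2: p=0.1698, T=0.334, ωT=1.169601, cosh=1.765599, sinh=1.455109; start (x,ẋ)=(0.603682, 2.035574) → end (x,ẋ)=(1.781707, 5.804852)

1 0.4630 0.6037 2.0356
2 0.7970 1.7817 5.8049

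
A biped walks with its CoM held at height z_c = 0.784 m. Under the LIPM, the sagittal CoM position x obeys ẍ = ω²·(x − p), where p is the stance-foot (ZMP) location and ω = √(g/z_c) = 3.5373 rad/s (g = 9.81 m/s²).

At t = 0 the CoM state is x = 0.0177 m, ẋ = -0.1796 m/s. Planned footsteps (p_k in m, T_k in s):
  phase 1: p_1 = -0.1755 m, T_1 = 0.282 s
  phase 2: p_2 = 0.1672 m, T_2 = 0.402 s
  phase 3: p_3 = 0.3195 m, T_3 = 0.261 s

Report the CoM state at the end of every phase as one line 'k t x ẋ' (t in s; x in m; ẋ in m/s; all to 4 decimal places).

1 0.2820 0.0626 0.5239
2 0.6840 0.2269 0.4267
3 0.9450 0.3124 0.2745

phase 1: p=-0.1755, T=0.282, ωT=0.997519, cosh=1.540169, sinh=1.171376; start (x,ẋ)=(0.017700, -0.179600) → end (x,ẋ)=(0.062586, 0.523911)
phase 2: p=0.1672, T=0.402, ωT=1.421995, cosh=2.193306, sinh=1.952074; start (x,ẋ)=(0.062586, 0.523911) → end (x,ẋ)=(0.226873, 0.426732)
phase 3: p=0.3195, T=0.261, ωT=0.923235, cosh=1.457327, sinh=1.060095; start (x,ẋ)=(0.226873, 0.426732) → end (x,ẋ)=(0.312399, 0.274547)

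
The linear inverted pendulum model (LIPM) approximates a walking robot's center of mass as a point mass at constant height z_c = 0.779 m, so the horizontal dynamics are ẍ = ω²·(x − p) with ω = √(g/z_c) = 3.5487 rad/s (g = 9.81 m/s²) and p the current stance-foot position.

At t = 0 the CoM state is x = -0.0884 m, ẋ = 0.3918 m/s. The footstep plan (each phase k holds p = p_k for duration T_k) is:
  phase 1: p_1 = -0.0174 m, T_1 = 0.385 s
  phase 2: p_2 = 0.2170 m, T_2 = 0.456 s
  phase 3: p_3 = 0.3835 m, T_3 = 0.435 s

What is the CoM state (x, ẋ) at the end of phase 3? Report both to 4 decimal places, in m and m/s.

phase 1: p=-0.0174, T=0.385, ωT=1.366250, cosh=2.087840, sinh=1.832779; start (x,ẋ)=(-0.088400, 0.391800) → end (x,ẋ)=(0.036714, 0.356233)
phase 2: p=0.2170, T=0.456, ωT=1.618207, cosh=2.621147, sinh=2.422893; start (x,ẋ)=(0.036714, 0.356233) → end (x,ẋ)=(-0.012335, -0.616379)
phase 3: p=0.3835, T=0.435, ωT=1.543685, cosh=2.447701, sinh=2.234108; start (x,ẋ)=(-0.012335, -0.616379) → end (x,ẋ)=(-0.973432, -4.646966)

x = -0.9734, ẋ = -4.6470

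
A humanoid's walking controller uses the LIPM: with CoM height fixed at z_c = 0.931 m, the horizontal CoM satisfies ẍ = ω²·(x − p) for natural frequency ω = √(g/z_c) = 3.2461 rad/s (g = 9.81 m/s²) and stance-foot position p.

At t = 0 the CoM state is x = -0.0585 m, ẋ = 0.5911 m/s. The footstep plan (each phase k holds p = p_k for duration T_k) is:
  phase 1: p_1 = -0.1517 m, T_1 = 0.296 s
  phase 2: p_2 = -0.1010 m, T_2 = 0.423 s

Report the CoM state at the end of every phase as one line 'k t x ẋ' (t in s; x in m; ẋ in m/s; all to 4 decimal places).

1 0.2960 0.1911 1.2231
2 0.7190 1.2085 4.3205

phase 1: p=-0.1517, T=0.296, ωT=0.960846, cosh=1.498238, sinh=1.115668; start (x,ẋ)=(-0.058500, 0.591100) → end (x,ẋ)=(0.191094, 1.223139)
phase 2: p=-0.1010, T=0.423, ωT=1.373100, cosh=2.100445, sinh=1.847125; start (x,ẋ)=(0.191094, 1.223139) → end (x,ẋ)=(1.208529, 4.320517)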